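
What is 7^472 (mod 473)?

423

7^1 ≡ 7 (mod 473)
7^2 ≡ 7^2 = 49 ≡ 49 (mod 473)
7^4 ≡ 49^2 = 2401 ≡ 36 (mod 473)
7^8 ≡ 36^2 = 1296 ≡ 350 (mod 473)
7^16 ≡ 350^2 = 122500 ≡ 466 (mod 473)
7^32 ≡ 466^2 = 217156 ≡ 49 (mod 473)
7^64 ≡ 49^2 = 2401 ≡ 36 (mod 473)
7^128 ≡ 36^2 = 1296 ≡ 350 (mod 473)
7^256 ≡ 350^2 = 122500 ≡ 466 (mod 473)
472 = 256 + 128 + 64 + 16 + 8 in binary powers of 2.
So 7^472 ≡ 466 · 350 · 36 · 466 · 350 ≡ 423 (mod 473).
Since 423 ≠ 1, base 7 is a Fermat witness: 473 is composite.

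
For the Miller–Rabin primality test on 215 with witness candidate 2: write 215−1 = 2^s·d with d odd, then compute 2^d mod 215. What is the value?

168

215 − 1 = 214 = 2^1 · 107, so d = 107.
2^1 ≡ 2 (mod 215)
2^2 ≡ 2^2 = 4 ≡ 4 (mod 215)
2^4 ≡ 4^2 = 16 ≡ 16 (mod 215)
2^8 ≡ 16^2 = 256 ≡ 41 (mod 215)
2^16 ≡ 41^2 = 1681 ≡ 176 (mod 215)
2^32 ≡ 176^2 = 30976 ≡ 16 (mod 215)
2^64 ≡ 16^2 = 256 ≡ 41 (mod 215)
107 = 64 + 32 + 8 + 2 + 1 in binary powers of 2.
So 2^107 ≡ 41 · 16 · 41 · 4 · 2 ≡ 168 (mod 215).
Squaring chain: 168; never reaches −1, so base 2 is a Miller–Rabin witness that 215 is composite.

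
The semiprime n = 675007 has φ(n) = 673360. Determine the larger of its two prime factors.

φ(n) = (p−1)(q−1) = n − (p+q) + 1, so p + q = 675007 − 673360 + 1 = 1648.
p and q are the roots of t² − 1648t + 675007 = 0.
Discriminant: 1648² − 4·675007 = 2715904 − 2700028 = 15876; √15876 = 126.
q = (1648 − 126)/2 = 761, p = (1648 + 126)/2 = 887.
Check: 761 · 887 = 675007.

887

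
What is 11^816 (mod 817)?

666

11^1 ≡ 11 (mod 817)
11^2 ≡ 11^2 = 121 ≡ 121 (mod 817)
11^4 ≡ 121^2 = 14641 ≡ 752 (mod 817)
11^8 ≡ 752^2 = 565504 ≡ 140 (mod 817)
11^16 ≡ 140^2 = 19600 ≡ 809 (mod 817)
11^32 ≡ 809^2 = 654481 ≡ 64 (mod 817)
11^64 ≡ 64^2 = 4096 ≡ 11 (mod 817)
11^128 ≡ 11^2 = 121 ≡ 121 (mod 817)
11^256 ≡ 121^2 = 14641 ≡ 752 (mod 817)
11^512 ≡ 752^2 = 565504 ≡ 140 (mod 817)
816 = 512 + 256 + 32 + 16 in binary powers of 2.
So 11^816 ≡ 140 · 752 · 64 · 809 ≡ 666 (mod 817).
Since 666 ≠ 1, base 11 is a Fermat witness: 817 is composite.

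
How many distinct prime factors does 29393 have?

29393 = 7 · 4199
4199 = 13 · 323
323 = 17 · 19
29393 = 7 · 13 · 17 · 19, which has 4 distinct prime factors.

4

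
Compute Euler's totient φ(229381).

Factor: 229381 = 17 · 103 · 131.
φ(229381) = (17−1) · (103−1) · (131−1) = 16 · 102 · 130 = 212160.

212160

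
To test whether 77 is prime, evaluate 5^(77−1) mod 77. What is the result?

16

5^1 ≡ 5 (mod 77)
5^2 ≡ 5^2 = 25 ≡ 25 (mod 77)
5^4 ≡ 25^2 = 625 ≡ 9 (mod 77)
5^8 ≡ 9^2 = 81 ≡ 4 (mod 77)
5^16 ≡ 4^2 = 16 ≡ 16 (mod 77)
5^32 ≡ 16^2 = 256 ≡ 25 (mod 77)
5^64 ≡ 25^2 = 625 ≡ 9 (mod 77)
76 = 64 + 8 + 4 in binary powers of 2.
So 5^76 ≡ 9 · 4 · 9 ≡ 16 (mod 77).
Since 16 ≠ 1, base 5 is a Fermat witness: 77 is composite.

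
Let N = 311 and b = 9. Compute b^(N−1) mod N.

1

9^1 ≡ 9 (mod 311)
9^2 ≡ 9^2 = 81 ≡ 81 (mod 311)
9^4 ≡ 81^2 = 6561 ≡ 30 (mod 311)
9^8 ≡ 30^2 = 900 ≡ 278 (mod 311)
9^16 ≡ 278^2 = 77284 ≡ 156 (mod 311)
9^32 ≡ 156^2 = 24336 ≡ 78 (mod 311)
9^64 ≡ 78^2 = 6084 ≡ 175 (mod 311)
9^128 ≡ 175^2 = 30625 ≡ 147 (mod 311)
9^256 ≡ 147^2 = 21609 ≡ 150 (mod 311)
310 = 256 + 32 + 16 + 4 + 2 in binary powers of 2.
So 9^310 ≡ 150 · 78 · 156 · 30 · 81 ≡ 1 (mod 311).
Since the result is 1, base 9 gives no evidence that 311 is composite.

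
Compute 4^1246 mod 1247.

4^1 ≡ 4 (mod 1247)
4^2 ≡ 4^2 = 16 ≡ 16 (mod 1247)
4^4 ≡ 16^2 = 256 ≡ 256 (mod 1247)
4^8 ≡ 256^2 = 65536 ≡ 692 (mod 1247)
4^16 ≡ 692^2 = 478864 ≡ 16 (mod 1247)
4^32 ≡ 16^2 = 256 ≡ 256 (mod 1247)
4^64 ≡ 256^2 = 65536 ≡ 692 (mod 1247)
4^128 ≡ 692^2 = 478864 ≡ 16 (mod 1247)
4^256 ≡ 16^2 = 256 ≡ 256 (mod 1247)
4^512 ≡ 256^2 = 65536 ≡ 692 (mod 1247)
4^1024 ≡ 692^2 = 478864 ≡ 16 (mod 1247)
1246 = 1024 + 128 + 64 + 16 + 8 + 4 + 2 in binary powers of 2.
So 4^1246 ≡ 16 · 16 · 692 · 16 · 692 · 256 · 16 ≡ 1 (mod 1247).
Since the result is 1, base 4 gives no evidence that 1247 is composite.

1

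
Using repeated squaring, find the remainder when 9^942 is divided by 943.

9^1 ≡ 9 (mod 943)
9^2 ≡ 9^2 = 81 ≡ 81 (mod 943)
9^4 ≡ 81^2 = 6561 ≡ 903 (mod 943)
9^8 ≡ 903^2 = 815409 ≡ 657 (mod 943)
9^16 ≡ 657^2 = 431649 ≡ 698 (mod 943)
9^32 ≡ 698^2 = 487204 ≡ 616 (mod 943)
9^64 ≡ 616^2 = 379456 ≡ 370 (mod 943)
9^128 ≡ 370^2 = 136900 ≡ 165 (mod 943)
9^256 ≡ 165^2 = 27225 ≡ 821 (mod 943)
9^512 ≡ 821^2 = 674041 ≡ 739 (mod 943)
942 = 512 + 256 + 128 + 32 + 8 + 4 + 2 in binary powers of 2.
So 9^942 ≡ 739 · 821 · 165 · 616 · 657 · 903 · 81 ≡ 901 (mod 943).
Since 901 ≠ 1, base 9 is a Fermat witness: 943 is composite.

901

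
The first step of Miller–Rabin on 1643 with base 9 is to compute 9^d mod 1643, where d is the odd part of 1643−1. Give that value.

1643 − 1 = 1642 = 2^1 · 821, so d = 821.
9^1 ≡ 9 (mod 1643)
9^2 ≡ 9^2 = 81 ≡ 81 (mod 1643)
9^4 ≡ 81^2 = 6561 ≡ 1632 (mod 1643)
9^8 ≡ 1632^2 = 2663424 ≡ 121 (mod 1643)
9^16 ≡ 121^2 = 14641 ≡ 1497 (mod 1643)
9^32 ≡ 1497^2 = 2241009 ≡ 1600 (mod 1643)
9^64 ≡ 1600^2 = 2560000 ≡ 206 (mod 1643)
9^128 ≡ 206^2 = 42436 ≡ 1361 (mod 1643)
9^256 ≡ 1361^2 = 1852321 ≡ 660 (mod 1643)
9^512 ≡ 660^2 = 435600 ≡ 205 (mod 1643)
821 = 512 + 256 + 32 + 16 + 4 + 1 in binary powers of 2.
So 9^821 ≡ 205 · 660 · 1600 · 1497 · 1632 · 9 ≡ 820 (mod 1643).
Squaring chain: 820; never reaches −1, so base 9 is a Miller–Rabin witness that 1643 is composite.

820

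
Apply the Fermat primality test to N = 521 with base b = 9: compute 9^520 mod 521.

9^1 ≡ 9 (mod 521)
9^2 ≡ 9^2 = 81 ≡ 81 (mod 521)
9^4 ≡ 81^2 = 6561 ≡ 309 (mod 521)
9^8 ≡ 309^2 = 95481 ≡ 138 (mod 521)
9^16 ≡ 138^2 = 19044 ≡ 288 (mod 521)
9^32 ≡ 288^2 = 82944 ≡ 105 (mod 521)
9^64 ≡ 105^2 = 11025 ≡ 84 (mod 521)
9^128 ≡ 84^2 = 7056 ≡ 283 (mod 521)
9^256 ≡ 283^2 = 80089 ≡ 376 (mod 521)
9^512 ≡ 376^2 = 141376 ≡ 185 (mod 521)
520 = 512 + 8 in binary powers of 2.
So 9^520 ≡ 185 · 138 ≡ 1 (mod 521).
Since the result is 1, base 9 gives no evidence that 521 is composite.

1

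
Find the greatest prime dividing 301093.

301093 = 13 · 23161
23161 = 19 · 1219
1219 = 23 · 53
53 is prime.
So 301093 = 13 · 19 · 23 · 53; the largest prime factor is 53.

53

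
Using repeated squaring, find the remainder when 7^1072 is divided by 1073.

7^1 ≡ 7 (mod 1073)
7^2 ≡ 7^2 = 49 ≡ 49 (mod 1073)
7^4 ≡ 49^2 = 2401 ≡ 255 (mod 1073)
7^8 ≡ 255^2 = 65025 ≡ 645 (mod 1073)
7^16 ≡ 645^2 = 416025 ≡ 774 (mod 1073)
7^32 ≡ 774^2 = 599076 ≡ 342 (mod 1073)
7^64 ≡ 342^2 = 116964 ≡ 7 (mod 1073)
7^128 ≡ 7^2 = 49 ≡ 49 (mod 1073)
7^256 ≡ 49^2 = 2401 ≡ 255 (mod 1073)
7^512 ≡ 255^2 = 65025 ≡ 645 (mod 1073)
7^1024 ≡ 645^2 = 416025 ≡ 774 (mod 1073)
1072 = 1024 + 32 + 16 in binary powers of 2.
So 7^1072 ≡ 774 · 342 · 774 ≡ 7 (mod 1073).
Since 7 ≠ 1, base 7 is a Fermat witness: 1073 is composite.

7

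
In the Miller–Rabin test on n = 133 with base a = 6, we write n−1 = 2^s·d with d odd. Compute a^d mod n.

125

133 − 1 = 132 = 2^2 · 33, so d = 33.
6^1 ≡ 6 (mod 133)
6^2 ≡ 6^2 = 36 ≡ 36 (mod 133)
6^4 ≡ 36^2 = 1296 ≡ 99 (mod 133)
6^8 ≡ 99^2 = 9801 ≡ 92 (mod 133)
6^16 ≡ 92^2 = 8464 ≡ 85 (mod 133)
6^32 ≡ 85^2 = 7225 ≡ 43 (mod 133)
33 = 32 + 1 in binary powers of 2.
So 6^33 ≡ 43 · 6 ≡ 125 (mod 133).
Squaring chain: 125 → 64; never reaches −1, so base 6 is a Miller–Rabin witness that 133 is composite.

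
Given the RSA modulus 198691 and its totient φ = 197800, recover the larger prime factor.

461

φ(n) = (p−1)(q−1) = n − (p+q) + 1, so p + q = 198691 − 197800 + 1 = 892.
p and q are the roots of t² − 892t + 198691 = 0.
Discriminant: 892² − 4·198691 = 795664 − 794764 = 900; √900 = 30.
q = (892 − 30)/2 = 431, p = (892 + 30)/2 = 461.
Check: 431 · 461 = 198691.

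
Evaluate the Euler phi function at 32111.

Factor: 32111 = 163 · 197.
φ(32111) = (163−1) · (197−1) = 162 · 196 = 31752.

31752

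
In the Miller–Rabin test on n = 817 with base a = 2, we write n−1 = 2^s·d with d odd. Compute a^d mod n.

817 − 1 = 816 = 2^4 · 51, so d = 51.
2^1 ≡ 2 (mod 817)
2^2 ≡ 2^2 = 4 ≡ 4 (mod 817)
2^4 ≡ 4^2 = 16 ≡ 16 (mod 817)
2^8 ≡ 16^2 = 256 ≡ 256 (mod 817)
2^16 ≡ 256^2 = 65536 ≡ 176 (mod 817)
2^32 ≡ 176^2 = 30976 ≡ 747 (mod 817)
51 = 32 + 16 + 2 + 1 in binary powers of 2.
So 2^51 ≡ 747 · 176 · 4 · 2 ≡ 297 (mod 817).
Squaring chain: 297 → 790 → 729 → 391; never reaches −1, so base 2 is a Miller–Rabin witness that 817 is composite.

297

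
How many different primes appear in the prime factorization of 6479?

6479 = 11 · 589
589 = 19 · 31
6479 = 11 · 19 · 31, which has 3 distinct prime factors.

3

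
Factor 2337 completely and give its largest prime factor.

2337 = 3 · 779
779 = 19 · 41
41 is prime.
So 2337 = 3 · 19 · 41; the largest prime factor is 41.

41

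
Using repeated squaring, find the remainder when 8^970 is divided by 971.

8^1 ≡ 8 (mod 971)
8^2 ≡ 8^2 = 64 ≡ 64 (mod 971)
8^4 ≡ 64^2 = 4096 ≡ 212 (mod 971)
8^8 ≡ 212^2 = 44944 ≡ 278 (mod 971)
8^16 ≡ 278^2 = 77284 ≡ 575 (mod 971)
8^32 ≡ 575^2 = 330625 ≡ 485 (mod 971)
8^64 ≡ 485^2 = 235225 ≡ 243 (mod 971)
8^128 ≡ 243^2 = 59049 ≡ 789 (mod 971)
8^256 ≡ 789^2 = 622521 ≡ 110 (mod 971)
8^512 ≡ 110^2 = 12100 ≡ 448 (mod 971)
970 = 512 + 256 + 128 + 64 + 8 + 2 in binary powers of 2.
So 8^970 ≡ 448 · 110 · 789 · 243 · 278 · 64 ≡ 1 (mod 971).
Since the result is 1, base 8 gives no evidence that 971 is composite.

1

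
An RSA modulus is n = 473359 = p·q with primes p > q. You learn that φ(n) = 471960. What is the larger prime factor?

φ(n) = (p−1)(q−1) = n − (p+q) + 1, so p + q = 473359 − 471960 + 1 = 1400.
p and q are the roots of t² − 1400t + 473359 = 0.
Discriminant: 1400² − 4·473359 = 1960000 − 1893436 = 66564; √66564 = 258.
q = (1400 − 258)/2 = 571, p = (1400 + 258)/2 = 829.
Check: 571 · 829 = 473359.

829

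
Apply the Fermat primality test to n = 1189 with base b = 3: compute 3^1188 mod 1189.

3^1 ≡ 3 (mod 1189)
3^2 ≡ 3^2 = 9 ≡ 9 (mod 1189)
3^4 ≡ 9^2 = 81 ≡ 81 (mod 1189)
3^8 ≡ 81^2 = 6561 ≡ 616 (mod 1189)
3^16 ≡ 616^2 = 379456 ≡ 165 (mod 1189)
3^32 ≡ 165^2 = 27225 ≡ 1067 (mod 1189)
3^64 ≡ 1067^2 = 1138489 ≡ 616 (mod 1189)
3^128 ≡ 616^2 = 379456 ≡ 165 (mod 1189)
3^256 ≡ 165^2 = 27225 ≡ 1067 (mod 1189)
3^512 ≡ 1067^2 = 1138489 ≡ 616 (mod 1189)
3^1024 ≡ 616^2 = 379456 ≡ 165 (mod 1189)
1188 = 1024 + 128 + 32 + 4 in binary powers of 2.
So 3^1188 ≡ 165 · 165 · 1067 · 81 ≡ 1147 (mod 1189).
Since 1147 ≠ 1, base 3 is a Fermat witness: 1189 is composite.

1147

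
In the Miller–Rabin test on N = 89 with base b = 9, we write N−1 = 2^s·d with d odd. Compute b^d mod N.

89 − 1 = 88 = 2^3 · 11, so d = 11.
9^1 ≡ 9 (mod 89)
9^2 ≡ 9^2 = 81 ≡ 81 (mod 89)
9^4 ≡ 81^2 = 6561 ≡ 64 (mod 89)
9^8 ≡ 64^2 = 4096 ≡ 2 (mod 89)
11 = 8 + 2 + 1 in binary powers of 2.
So 9^11 ≡ 2 · 81 · 9 ≡ 34 (mod 89).
Squaring chain: 34 → 88 → 1; reaches −1, so base 9 does not prove 89 composite.

34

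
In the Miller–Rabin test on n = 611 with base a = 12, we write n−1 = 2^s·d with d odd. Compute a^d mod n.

168

611 − 1 = 610 = 2^1 · 305, so d = 305.
12^1 ≡ 12 (mod 611)
12^2 ≡ 12^2 = 144 ≡ 144 (mod 611)
12^4 ≡ 144^2 = 20736 ≡ 573 (mod 611)
12^8 ≡ 573^2 = 328329 ≡ 222 (mod 611)
12^16 ≡ 222^2 = 49284 ≡ 404 (mod 611)
12^32 ≡ 404^2 = 163216 ≡ 79 (mod 611)
12^64 ≡ 79^2 = 6241 ≡ 131 (mod 611)
12^128 ≡ 131^2 = 17161 ≡ 53 (mod 611)
12^256 ≡ 53^2 = 2809 ≡ 365 (mod 611)
305 = 256 + 32 + 16 + 1 in binary powers of 2.
So 12^305 ≡ 365 · 79 · 404 · 12 ≡ 168 (mod 611).
Squaring chain: 168; never reaches −1, so base 12 is a Miller–Rabin witness that 611 is composite.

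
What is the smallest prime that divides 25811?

53

25811 is odd.
Digit sum 17, not divisible by 3.
Ends in 1: not divisible by 5.
7: 25811 = 7·3687 + 2
11: 25811 = 11·2346 + 5
13: 25811 = 13·1985 + 6
17: 25811 = 17·1518 + 5
19: 25811 = 19·1358 + 9
23: 25811 = 23·1122 + 5
29: 25811 = 29·890 + 1
31: 25811 = 31·832 + 19
37: 25811 = 37·697 + 22
41: 25811 = 41·629 + 22
43: 25811 = 43·600 + 11
47: 25811 = 47·549 + 8
53: 25811 = 53·487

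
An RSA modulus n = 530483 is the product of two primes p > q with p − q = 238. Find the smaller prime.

619

Since p = q + 238, we have 530483 = q(q + 238), so q² + 238q − 530483 = 0.
Discriminant: 238² + 4·530483 = 56644 + 2121932 = 2178576; √2178576 = 1476.
q = (−238 + 1476)/2 = 619, and p = q + 238 = 857.
Check: 619 · 857 = 530483.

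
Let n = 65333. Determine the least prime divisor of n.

65333 is odd.
Digit sum 20, not divisible by 3.
Ends in 3: not divisible by 5.
7: 65333 = 7·9333 + 2
11: 65333 = 11·5939 + 4
13: 65333 = 13·5025 + 8
17: 65333 = 17·3843 + 2
19: 65333 = 19·3438 + 11
23: 65333 = 23·2840 + 13
29: 65333 = 29·2252 + 25
31: 65333 = 31·2107 + 16
37: 65333 = 37·1765 + 28
41: 65333 = 41·1593 + 20
43: 65333 = 43·1519 + 16
47: 65333 = 47·1390 + 3
53: 65333 = 53·1232 + 37
59: 65333 = 59·1107 + 20
61: 65333 = 61·1071 + 2
67: 65333 = 67·975 + 8
71: 65333 = 71·920 + 13
73: 65333 = 73·894 + 71
79: 65333 = 79·827

79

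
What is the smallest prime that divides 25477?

73

25477 is odd.
Digit sum 25, not divisible by 3.
Ends in 7: not divisible by 5.
7: 25477 = 7·3639 + 4
11: 25477 = 11·2316 + 1
13: 25477 = 13·1959 + 10
17: 25477 = 17·1498 + 11
19: 25477 = 19·1340 + 17
23: 25477 = 23·1107 + 16
29: 25477 = 29·878 + 15
31: 25477 = 31·821 + 26
37: 25477 = 37·688 + 21
41: 25477 = 41·621 + 16
43: 25477 = 43·592 + 21
47: 25477 = 47·542 + 3
53: 25477 = 53·480 + 37
59: 25477 = 59·431 + 48
61: 25477 = 61·417 + 40
67: 25477 = 67·380 + 17
71: 25477 = 71·358 + 59
73: 25477 = 73·349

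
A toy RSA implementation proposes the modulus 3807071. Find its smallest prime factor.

61

3807071 is odd.
Digit sum 26, not divisible by 3.
Ends in 1: not divisible by 5.
7: 3807071 = 7·543867 + 2
11: 3807071 = 11·346097 + 4
13: 3807071 = 13·292851 + 8
17: 3807071 = 17·223945 + 6
19: 3807071 = 19·200372 + 3
23: 3807071 = 23·165524 + 19
29: 3807071 = 29·131278 + 9
31: 3807071 = 31·122808 + 23
37: 3807071 = 37·102893 + 30
41: 3807071 = 41·92855 + 16
43: 3807071 = 43·88536 + 23
47: 3807071 = 47·81001 + 24
53: 3807071 = 53·71831 + 28
59: 3807071 = 59·64526 + 37
61: 3807071 = 61·62411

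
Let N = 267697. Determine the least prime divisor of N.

267697 is odd.
Digit sum 37, not divisible by 3.
Ends in 7: not divisible by 5.
7: 267697 = 7·38242 + 3
11: 267697 = 11·24336 + 1
13: 267697 = 13·20592 + 1
17: 267697 = 17·15746 + 15
19: 267697 = 19·14089 + 6
23: 267697 = 23·11639

23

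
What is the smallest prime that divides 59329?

59329 is odd.
Digit sum 28, not divisible by 3.
Ends in 9: not divisible by 5.
7: 59329 = 7·8475 + 4
11: 59329 = 11·5393 + 6
13: 59329 = 13·4563 + 10
17: 59329 = 17·3489 + 16
19: 59329 = 19·3122 + 11
23: 59329 = 23·2579 + 12
29: 59329 = 29·2045 + 24
31: 59329 = 31·1913 + 26
37: 59329 = 37·1603 + 18
41: 59329 = 41·1447 + 2
43: 59329 = 43·1379 + 32
47: 59329 = 47·1262 + 15
53: 59329 = 53·1119 + 22
59: 59329 = 59·1005 + 34
61: 59329 = 61·972 + 37
67: 59329 = 67·885 + 34
71: 59329 = 71·835 + 44
73: 59329 = 73·812 + 53
79: 59329 = 79·751

79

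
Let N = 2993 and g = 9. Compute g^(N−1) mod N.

575

9^1 ≡ 9 (mod 2993)
9^2 ≡ 9^2 = 81 ≡ 81 (mod 2993)
9^4 ≡ 81^2 = 6561 ≡ 575 (mod 2993)
9^8 ≡ 575^2 = 330625 ≡ 1395 (mod 2993)
9^16 ≡ 1395^2 = 1946025 ≡ 575 (mod 2993)
9^32 ≡ 575^2 = 330625 ≡ 1395 (mod 2993)
9^64 ≡ 1395^2 = 1946025 ≡ 575 (mod 2993)
9^128 ≡ 575^2 = 330625 ≡ 1395 (mod 2993)
9^256 ≡ 1395^2 = 1946025 ≡ 575 (mod 2993)
9^512 ≡ 575^2 = 330625 ≡ 1395 (mod 2993)
9^1024 ≡ 1395^2 = 1946025 ≡ 575 (mod 2993)
9^2048 ≡ 575^2 = 330625 ≡ 1395 (mod 2993)
2992 = 2048 + 512 + 256 + 128 + 32 + 16 in binary powers of 2.
So 9^2992 ≡ 1395 · 1395 · 575 · 1395 · 1395 · 575 ≡ 575 (mod 2993).
Since 575 ≠ 1, base 9 is a Fermat witness: 2993 is composite.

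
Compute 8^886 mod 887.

8^1 ≡ 8 (mod 887)
8^2 ≡ 8^2 = 64 ≡ 64 (mod 887)
8^4 ≡ 64^2 = 4096 ≡ 548 (mod 887)
8^8 ≡ 548^2 = 300304 ≡ 498 (mod 887)
8^16 ≡ 498^2 = 248004 ≡ 531 (mod 887)
8^32 ≡ 531^2 = 281961 ≡ 782 (mod 887)
8^64 ≡ 782^2 = 611524 ≡ 381 (mod 887)
8^128 ≡ 381^2 = 145161 ≡ 580 (mod 887)
8^256 ≡ 580^2 = 336400 ≡ 227 (mod 887)
8^512 ≡ 227^2 = 51529 ≡ 83 (mod 887)
886 = 512 + 256 + 64 + 32 + 16 + 4 + 2 in binary powers of 2.
So 8^886 ≡ 83 · 227 · 381 · 782 · 531 · 548 · 64 ≡ 1 (mod 887).
Since the result is 1, base 8 gives no evidence that 887 is composite.

1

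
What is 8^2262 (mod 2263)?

8^1 ≡ 8 (mod 2263)
8^2 ≡ 8^2 = 64 ≡ 64 (mod 2263)
8^4 ≡ 64^2 = 4096 ≡ 1833 (mod 2263)
8^8 ≡ 1833^2 = 3359889 ≡ 1597 (mod 2263)
8^16 ≡ 1597^2 = 2550409 ≡ 8 (mod 2263)
8^32 ≡ 8^2 = 64 ≡ 64 (mod 2263)
8^64 ≡ 64^2 = 4096 ≡ 1833 (mod 2263)
8^128 ≡ 1833^2 = 3359889 ≡ 1597 (mod 2263)
8^256 ≡ 1597^2 = 2550409 ≡ 8 (mod 2263)
8^512 ≡ 8^2 = 64 ≡ 64 (mod 2263)
8^1024 ≡ 64^2 = 4096 ≡ 1833 (mod 2263)
8^2048 ≡ 1833^2 = 3359889 ≡ 1597 (mod 2263)
2262 = 2048 + 128 + 64 + 16 + 4 + 2 in binary powers of 2.
So 8^2262 ≡ 1597 · 1597 · 1833 · 8 · 1833 · 64 ≡ 1242 (mod 2263).
Since 1242 ≠ 1, base 8 is a Fermat witness: 2263 is composite.

1242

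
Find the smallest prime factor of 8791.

8791 is odd.
Digit sum 25, not divisible by 3.
Ends in 1: not divisible by 5.
7: 8791 = 7·1255 + 6
11: 8791 = 11·799 + 2
13: 8791 = 13·676 + 3
17: 8791 = 17·517 + 2
19: 8791 = 19·462 + 13
23: 8791 = 23·382 + 5
29: 8791 = 29·303 + 4
31: 8791 = 31·283 + 18
37: 8791 = 37·237 + 22
41: 8791 = 41·214 + 17
43: 8791 = 43·204 + 19
47: 8791 = 47·187 + 2
53: 8791 = 53·165 + 46
59: 8791 = 59·149

59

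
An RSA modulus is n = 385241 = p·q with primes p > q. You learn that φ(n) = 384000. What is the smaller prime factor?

601

φ(n) = (p−1)(q−1) = n − (p+q) + 1, so p + q = 385241 − 384000 + 1 = 1242.
p and q are the roots of t² − 1242t + 385241 = 0.
Discriminant: 1242² − 4·385241 = 1542564 − 1540964 = 1600; √1600 = 40.
q = (1242 − 40)/2 = 601, p = (1242 + 40)/2 = 641.
Check: 601 · 641 = 385241.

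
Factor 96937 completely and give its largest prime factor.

59

96937 = 31 · 3127
3127 = 53 · 59
59 is prime.
So 96937 = 31 · 53 · 59; the largest prime factor is 59.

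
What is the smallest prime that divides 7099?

7099 is odd.
Digit sum 25, not divisible by 3.
Ends in 9: not divisible by 5.
7: 7099 = 7·1014 + 1
11: 7099 = 11·645 + 4
13: 7099 = 13·546 + 1
17: 7099 = 17·417 + 10
19: 7099 = 19·373 + 12
23: 7099 = 23·308 + 15
29: 7099 = 29·244 + 23
31: 7099 = 31·229

31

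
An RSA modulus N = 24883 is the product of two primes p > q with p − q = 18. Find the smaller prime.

Since p = q + 18, we have 24883 = q(q + 18), so q² + 18q − 24883 = 0.
Discriminant: 18² + 4·24883 = 324 + 99532 = 99856; √99856 = 316.
q = (−18 + 316)/2 = 149, and p = q + 18 = 167.
Check: 149 · 167 = 24883.

149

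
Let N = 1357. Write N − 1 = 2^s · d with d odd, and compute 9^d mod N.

324

1357 − 1 = 1356 = 2^2 · 339, so d = 339.
9^1 ≡ 9 (mod 1357)
9^2 ≡ 9^2 = 81 ≡ 81 (mod 1357)
9^4 ≡ 81^2 = 6561 ≡ 1133 (mod 1357)
9^8 ≡ 1133^2 = 1283689 ≡ 1324 (mod 1357)
9^16 ≡ 1324^2 = 1752976 ≡ 1089 (mod 1357)
9^32 ≡ 1089^2 = 1185921 ≡ 1260 (mod 1357)
9^64 ≡ 1260^2 = 1587600 ≡ 1267 (mod 1357)
9^128 ≡ 1267^2 = 1605289 ≡ 1315 (mod 1357)
9^256 ≡ 1315^2 = 1729225 ≡ 407 (mod 1357)
339 = 256 + 64 + 16 + 2 + 1 in binary powers of 2.
So 9^339 ≡ 407 · 1267 · 1089 · 81 · 9 ≡ 324 (mod 1357).
Squaring chain: 324 → 487; never reaches −1, so base 9 is a Miller–Rabin witness that 1357 is composite.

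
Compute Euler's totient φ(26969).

Factor: 26969 = 149 · 181.
φ(26969) = (149−1) · (181−1) = 148 · 180 = 26640.

26640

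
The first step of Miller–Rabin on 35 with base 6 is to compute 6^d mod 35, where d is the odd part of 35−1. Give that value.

35 − 1 = 34 = 2^1 · 17, so d = 17.
6^1 ≡ 6 (mod 35)
6^2 ≡ 6^2 = 36 ≡ 1 (mod 35)
6^4 ≡ 1^2 = 1 ≡ 1 (mod 35)
6^8 ≡ 1^2 = 1 ≡ 1 (mod 35)
6^16 ≡ 1^2 = 1 ≡ 1 (mod 35)
17 = 16 + 1 in binary powers of 2.
So 6^17 ≡ 1 · 6 ≡ 6 (mod 35).
Squaring chain: 6; never reaches −1, so base 6 is a Miller–Rabin witness that 35 is composite.

6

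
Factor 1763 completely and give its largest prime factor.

1763 = 41 · 43
43 is prime.
So 1763 = 41 · 43; the largest prime factor is 43.

43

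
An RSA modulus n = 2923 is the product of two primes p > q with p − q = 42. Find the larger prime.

79

Since p = q + 42, we have 2923 = q(q + 42), so q² + 42q − 2923 = 0.
Discriminant: 42² + 4·2923 = 1764 + 11692 = 13456; √13456 = 116.
q = (−42 + 116)/2 = 37, and p = q + 42 = 79.
Check: 37 · 79 = 2923.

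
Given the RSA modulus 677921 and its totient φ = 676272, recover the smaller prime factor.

φ(n) = (p−1)(q−1) = n − (p+q) + 1, so p + q = 677921 − 676272 + 1 = 1650.
p and q are the roots of t² − 1650t + 677921 = 0.
Discriminant: 1650² − 4·677921 = 2722500 − 2711684 = 10816; √10816 = 104.
q = (1650 − 104)/2 = 773, p = (1650 + 104)/2 = 877.
Check: 773 · 877 = 677921.

773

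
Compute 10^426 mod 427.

10^1 ≡ 10 (mod 427)
10^2 ≡ 10^2 = 100 ≡ 100 (mod 427)
10^4 ≡ 100^2 = 10000 ≡ 179 (mod 427)
10^8 ≡ 179^2 = 32041 ≡ 16 (mod 427)
10^16 ≡ 16^2 = 256 ≡ 256 (mod 427)
10^32 ≡ 256^2 = 65536 ≡ 205 (mod 427)
10^64 ≡ 205^2 = 42025 ≡ 179 (mod 427)
10^128 ≡ 179^2 = 32041 ≡ 16 (mod 427)
10^256 ≡ 16^2 = 256 ≡ 256 (mod 427)
426 = 256 + 128 + 32 + 8 + 2 in binary powers of 2.
So 10^426 ≡ 256 · 16 · 205 · 16 · 100 ≡ 393 (mod 427).
Since 393 ≠ 1, base 10 is a Fermat witness: 427 is composite.

393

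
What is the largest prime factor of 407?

37

407 = 11 · 37
37 is prime.
So 407 = 11 · 37; the largest prime factor is 37.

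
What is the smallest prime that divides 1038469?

1038469 is odd.
Digit sum 31, not divisible by 3.
Ends in 9: not divisible by 5.
7: 1038469 = 7·148352 + 5
11: 1038469 = 11·94406 + 3
13: 1038469 = 13·79882 + 3
17: 1038469 = 17·61086 + 7
19: 1038469 = 19·54656 + 5
23: 1038469 = 23·45150 + 19
29: 1038469 = 29·35809 + 8
31: 1038469 = 31·33499

31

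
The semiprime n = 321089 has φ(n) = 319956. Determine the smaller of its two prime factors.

547

φ(n) = (p−1)(q−1) = n − (p+q) + 1, so p + q = 321089 − 319956 + 1 = 1134.
p and q are the roots of t² − 1134t + 321089 = 0.
Discriminant: 1134² − 4·321089 = 1285956 − 1284356 = 1600; √1600 = 40.
q = (1134 − 40)/2 = 547, p = (1134 + 40)/2 = 587.
Check: 547 · 587 = 321089.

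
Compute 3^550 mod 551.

3^1 ≡ 3 (mod 551)
3^2 ≡ 3^2 = 9 ≡ 9 (mod 551)
3^4 ≡ 9^2 = 81 ≡ 81 (mod 551)
3^8 ≡ 81^2 = 6561 ≡ 500 (mod 551)
3^16 ≡ 500^2 = 250000 ≡ 397 (mod 551)
3^32 ≡ 397^2 = 157609 ≡ 23 (mod 551)
3^64 ≡ 23^2 = 529 ≡ 529 (mod 551)
3^128 ≡ 529^2 = 279841 ≡ 484 (mod 551)
3^256 ≡ 484^2 = 234256 ≡ 81 (mod 551)
3^512 ≡ 81^2 = 6561 ≡ 500 (mod 551)
550 = 512 + 32 + 4 + 2 in binary powers of 2.
So 3^550 ≡ 500 · 23 · 81 · 9 ≡ 35 (mod 551).
Since 35 ≠ 1, base 3 is a Fermat witness: 551 is composite.

35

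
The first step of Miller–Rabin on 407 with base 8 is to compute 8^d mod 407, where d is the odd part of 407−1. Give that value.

407 − 1 = 406 = 2^1 · 203, so d = 203.
8^1 ≡ 8 (mod 407)
8^2 ≡ 8^2 = 64 ≡ 64 (mod 407)
8^4 ≡ 64^2 = 4096 ≡ 26 (mod 407)
8^8 ≡ 26^2 = 676 ≡ 269 (mod 407)
8^16 ≡ 269^2 = 72361 ≡ 322 (mod 407)
8^32 ≡ 322^2 = 103684 ≡ 306 (mod 407)
8^64 ≡ 306^2 = 93636 ≡ 26 (mod 407)
8^128 ≡ 26^2 = 676 ≡ 269 (mod 407)
203 = 128 + 64 + 8 + 2 + 1 in binary powers of 2.
So 8^203 ≡ 269 · 26 · 269 · 64 · 8 ≡ 347 (mod 407).
Squaring chain: 347; never reaches −1, so base 8 is a Miller–Rabin witness that 407 is composite.

347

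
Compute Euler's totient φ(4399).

4264

Factor: 4399 = 53 · 83.
φ(4399) = (53−1) · (83−1) = 52 · 82 = 4264.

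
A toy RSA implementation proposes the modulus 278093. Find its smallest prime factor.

23

278093 is odd.
Digit sum 29, not divisible by 3.
Ends in 3: not divisible by 5.
7: 278093 = 7·39727 + 4
11: 278093 = 11·25281 + 2
13: 278093 = 13·21391 + 10
17: 278093 = 17·16358 + 7
19: 278093 = 19·14636 + 9
23: 278093 = 23·12091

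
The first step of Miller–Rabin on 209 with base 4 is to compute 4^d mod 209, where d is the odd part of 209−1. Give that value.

209 − 1 = 208 = 2^4 · 13, so d = 13.
4^1 ≡ 4 (mod 209)
4^2 ≡ 4^2 = 16 ≡ 16 (mod 209)
4^4 ≡ 16^2 = 256 ≡ 47 (mod 209)
4^8 ≡ 47^2 = 2209 ≡ 119 (mod 209)
13 = 8 + 4 + 1 in binary powers of 2.
So 4^13 ≡ 119 · 47 · 4 ≡ 9 (mod 209).
Squaring chain: 9 → 81 → 82 → 36; never reaches −1, so base 4 is a Miller–Rabin witness that 209 is composite.

9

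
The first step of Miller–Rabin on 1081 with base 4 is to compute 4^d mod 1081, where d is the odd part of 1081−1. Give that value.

1081 − 1 = 1080 = 2^3 · 135, so d = 135.
4^1 ≡ 4 (mod 1081)
4^2 ≡ 4^2 = 16 ≡ 16 (mod 1081)
4^4 ≡ 16^2 = 256 ≡ 256 (mod 1081)
4^8 ≡ 256^2 = 65536 ≡ 676 (mod 1081)
4^16 ≡ 676^2 = 456976 ≡ 794 (mod 1081)
4^32 ≡ 794^2 = 630436 ≡ 213 (mod 1081)
4^64 ≡ 213^2 = 45369 ≡ 1048 (mod 1081)
4^128 ≡ 1048^2 = 1098304 ≡ 8 (mod 1081)
135 = 128 + 4 + 2 + 1 in binary powers of 2.
So 4^135 ≡ 8 · 256 · 16 · 4 ≡ 271 (mod 1081).
Squaring chain: 271 → 1014 → 165; never reaches −1, so base 4 is a Miller–Rabin witness that 1081 is composite.

271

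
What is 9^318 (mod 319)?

25

9^1 ≡ 9 (mod 319)
9^2 ≡ 9^2 = 81 ≡ 81 (mod 319)
9^4 ≡ 81^2 = 6561 ≡ 181 (mod 319)
9^8 ≡ 181^2 = 32761 ≡ 223 (mod 319)
9^16 ≡ 223^2 = 49729 ≡ 284 (mod 319)
9^32 ≡ 284^2 = 80656 ≡ 268 (mod 319)
9^64 ≡ 268^2 = 71824 ≡ 49 (mod 319)
9^128 ≡ 49^2 = 2401 ≡ 168 (mod 319)
9^256 ≡ 168^2 = 28224 ≡ 152 (mod 319)
318 = 256 + 32 + 16 + 8 + 4 + 2 in binary powers of 2.
So 9^318 ≡ 152 · 268 · 284 · 223 · 181 · 81 ≡ 25 (mod 319).
Since 25 ≠ 1, base 9 is a Fermat witness: 319 is composite.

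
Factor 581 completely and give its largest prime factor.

581 = 7 · 83
83 is prime.
So 581 = 7 · 83; the largest prime factor is 83.

83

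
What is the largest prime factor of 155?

31

155 = 5 · 31
31 is prime.
So 155 = 5 · 31; the largest prime factor is 31.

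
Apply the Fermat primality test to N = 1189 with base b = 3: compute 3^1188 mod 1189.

1147

3^1 ≡ 3 (mod 1189)
3^2 ≡ 3^2 = 9 ≡ 9 (mod 1189)
3^4 ≡ 9^2 = 81 ≡ 81 (mod 1189)
3^8 ≡ 81^2 = 6561 ≡ 616 (mod 1189)
3^16 ≡ 616^2 = 379456 ≡ 165 (mod 1189)
3^32 ≡ 165^2 = 27225 ≡ 1067 (mod 1189)
3^64 ≡ 1067^2 = 1138489 ≡ 616 (mod 1189)
3^128 ≡ 616^2 = 379456 ≡ 165 (mod 1189)
3^256 ≡ 165^2 = 27225 ≡ 1067 (mod 1189)
3^512 ≡ 1067^2 = 1138489 ≡ 616 (mod 1189)
3^1024 ≡ 616^2 = 379456 ≡ 165 (mod 1189)
1188 = 1024 + 128 + 32 + 4 in binary powers of 2.
So 3^1188 ≡ 165 · 165 · 1067 · 81 ≡ 1147 (mod 1189).
Since 1147 ≠ 1, base 3 is a Fermat witness: 1189 is composite.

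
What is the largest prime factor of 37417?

71

37417 = 17 · 2201
2201 = 31 · 71
71 is prime.
So 37417 = 17 · 31 · 71; the largest prime factor is 71.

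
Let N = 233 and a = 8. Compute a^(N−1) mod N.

1

8^1 ≡ 8 (mod 233)
8^2 ≡ 8^2 = 64 ≡ 64 (mod 233)
8^4 ≡ 64^2 = 4096 ≡ 135 (mod 233)
8^8 ≡ 135^2 = 18225 ≡ 51 (mod 233)
8^16 ≡ 51^2 = 2601 ≡ 38 (mod 233)
8^32 ≡ 38^2 = 1444 ≡ 46 (mod 233)
8^64 ≡ 46^2 = 2116 ≡ 19 (mod 233)
8^128 ≡ 19^2 = 361 ≡ 128 (mod 233)
232 = 128 + 64 + 32 + 8 in binary powers of 2.
So 8^232 ≡ 128 · 19 · 46 · 51 ≡ 1 (mod 233).
Since the result is 1, base 8 gives no evidence that 233 is composite.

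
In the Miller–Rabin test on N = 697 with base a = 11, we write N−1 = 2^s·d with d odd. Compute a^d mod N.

697 − 1 = 696 = 2^3 · 87, so d = 87.
11^1 ≡ 11 (mod 697)
11^2 ≡ 11^2 = 121 ≡ 121 (mod 697)
11^4 ≡ 121^2 = 14641 ≡ 4 (mod 697)
11^8 ≡ 4^2 = 16 ≡ 16 (mod 697)
11^16 ≡ 16^2 = 256 ≡ 256 (mod 697)
11^32 ≡ 256^2 = 65536 ≡ 18 (mod 697)
11^64 ≡ 18^2 = 324 ≡ 324 (mod 697)
87 = 64 + 16 + 4 + 2 + 1 in binary powers of 2.
So 11^87 ≡ 324 · 256 · 4 · 121 · 11 ≡ 445 (mod 697).
Squaring chain: 445 → 77 → 353; never reaches −1, so base 11 is a Miller–Rabin witness that 697 is composite.

445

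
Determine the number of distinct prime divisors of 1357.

2

1357 = 23 · 59
1357 = 23 · 59, which has 2 distinct prime factors.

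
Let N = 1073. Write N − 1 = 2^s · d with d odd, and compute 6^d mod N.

1073 − 1 = 1072 = 2^4 · 67, so d = 67.
6^1 ≡ 6 (mod 1073)
6^2 ≡ 6^2 = 36 ≡ 36 (mod 1073)
6^4 ≡ 36^2 = 1296 ≡ 223 (mod 1073)
6^8 ≡ 223^2 = 49729 ≡ 371 (mod 1073)
6^16 ≡ 371^2 = 137641 ≡ 297 (mod 1073)
6^32 ≡ 297^2 = 88209 ≡ 223 (mod 1073)
6^64 ≡ 223^2 = 49729 ≡ 371 (mod 1073)
67 = 64 + 2 + 1 in binary powers of 2.
So 6^67 ≡ 371 · 36 · 6 ≡ 734 (mod 1073).
Squaring chain: 734 → 110 → 297 → 223; never reaches −1, so base 6 is a Miller–Rabin witness that 1073 is composite.

734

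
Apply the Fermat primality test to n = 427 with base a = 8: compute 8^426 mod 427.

393

8^1 ≡ 8 (mod 427)
8^2 ≡ 8^2 = 64 ≡ 64 (mod 427)
8^4 ≡ 64^2 = 4096 ≡ 253 (mod 427)
8^8 ≡ 253^2 = 64009 ≡ 386 (mod 427)
8^16 ≡ 386^2 = 148996 ≡ 400 (mod 427)
8^32 ≡ 400^2 = 160000 ≡ 302 (mod 427)
8^64 ≡ 302^2 = 91204 ≡ 253 (mod 427)
8^128 ≡ 253^2 = 64009 ≡ 386 (mod 427)
8^256 ≡ 386^2 = 148996 ≡ 400 (mod 427)
426 = 256 + 128 + 32 + 8 + 2 in binary powers of 2.
So 8^426 ≡ 400 · 386 · 302 · 386 · 64 ≡ 393 (mod 427).
Since 393 ≠ 1, base 8 is a Fermat witness: 427 is composite.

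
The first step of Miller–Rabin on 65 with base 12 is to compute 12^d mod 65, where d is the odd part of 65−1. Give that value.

65 − 1 = 64 = 2^6 · 1, so d = 1.
12^1 ≡ 12 (mod 65)
1 = 1 in binary powers of 2.
So 12^1 ≡ 12 ≡ 12 (mod 65).
Squaring chain: 12 → 14 → 1 → 1 → 1 → 1; never reaches −1, so base 12 is a Miller–Rabin witness that 65 is composite.

12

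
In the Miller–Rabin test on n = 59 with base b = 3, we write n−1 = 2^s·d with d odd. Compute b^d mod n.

59 − 1 = 58 = 2^1 · 29, so d = 29.
3^1 ≡ 3 (mod 59)
3^2 ≡ 3^2 = 9 ≡ 9 (mod 59)
3^4 ≡ 9^2 = 81 ≡ 22 (mod 59)
3^8 ≡ 22^2 = 484 ≡ 12 (mod 59)
3^16 ≡ 12^2 = 144 ≡ 26 (mod 59)
29 = 16 + 8 + 4 + 1 in binary powers of 2.
So 3^29 ≡ 26 · 12 · 22 · 3 ≡ 1 (mod 59).
Since 3^d ≡ 1 (mod 59), base 3 does not prove 59 composite.

1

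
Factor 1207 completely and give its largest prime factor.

71

1207 = 17 · 71
71 is prime.
So 1207 = 17 · 71; the largest prime factor is 71.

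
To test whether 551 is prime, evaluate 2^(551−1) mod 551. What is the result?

245

2^1 ≡ 2 (mod 551)
2^2 ≡ 2^2 = 4 ≡ 4 (mod 551)
2^4 ≡ 4^2 = 16 ≡ 16 (mod 551)
2^8 ≡ 16^2 = 256 ≡ 256 (mod 551)
2^16 ≡ 256^2 = 65536 ≡ 518 (mod 551)
2^32 ≡ 518^2 = 268324 ≡ 538 (mod 551)
2^64 ≡ 538^2 = 289444 ≡ 169 (mod 551)
2^128 ≡ 169^2 = 28561 ≡ 460 (mod 551)
2^256 ≡ 460^2 = 211600 ≡ 16 (mod 551)
2^512 ≡ 16^2 = 256 ≡ 256 (mod 551)
550 = 512 + 32 + 4 + 2 in binary powers of 2.
So 2^550 ≡ 256 · 538 · 16 · 4 ≡ 245 (mod 551).
Since 245 ≠ 1, base 2 is a Fermat witness: 551 is composite.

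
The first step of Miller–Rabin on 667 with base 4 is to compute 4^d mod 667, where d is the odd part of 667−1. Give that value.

667 − 1 = 666 = 2^1 · 333, so d = 333.
4^1 ≡ 4 (mod 667)
4^2 ≡ 4^2 = 16 ≡ 16 (mod 667)
4^4 ≡ 16^2 = 256 ≡ 256 (mod 667)
4^8 ≡ 256^2 = 65536 ≡ 170 (mod 667)
4^16 ≡ 170^2 = 28900 ≡ 219 (mod 667)
4^32 ≡ 219^2 = 47961 ≡ 604 (mod 667)
4^64 ≡ 604^2 = 364816 ≡ 634 (mod 667)
4^128 ≡ 634^2 = 401956 ≡ 422 (mod 667)
4^256 ≡ 422^2 = 178084 ≡ 662 (mod 667)
333 = 256 + 64 + 8 + 4 + 1 in binary powers of 2.
So 4^333 ≡ 662 · 634 · 170 · 256 · 4 ≡ 179 (mod 667).
Squaring chain: 179; never reaches −1, so base 4 is a Miller–Rabin witness that 667 is composite.

179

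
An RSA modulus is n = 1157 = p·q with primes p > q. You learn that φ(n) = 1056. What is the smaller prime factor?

φ(n) = (p−1)(q−1) = n − (p+q) + 1, so p + q = 1157 − 1056 + 1 = 102.
p and q are the roots of t² − 102t + 1157 = 0.
Discriminant: 102² − 4·1157 = 10404 − 4628 = 5776; √5776 = 76.
q = (102 − 76)/2 = 13, p = (102 + 76)/2 = 89.
Check: 13 · 89 = 1157.

13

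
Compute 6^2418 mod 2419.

6^1 ≡ 6 (mod 2419)
6^2 ≡ 6^2 = 36 ≡ 36 (mod 2419)
6^4 ≡ 36^2 = 1296 ≡ 1296 (mod 2419)
6^8 ≡ 1296^2 = 1679616 ≡ 830 (mod 2419)
6^16 ≡ 830^2 = 688900 ≡ 1904 (mod 2419)
6^32 ≡ 1904^2 = 3625216 ≡ 1554 (mod 2419)
6^64 ≡ 1554^2 = 2414916 ≡ 754 (mod 2419)
6^128 ≡ 754^2 = 568516 ≡ 51 (mod 2419)
6^256 ≡ 51^2 = 2601 ≡ 182 (mod 2419)
6^512 ≡ 182^2 = 33124 ≡ 1677 (mod 2419)
6^1024 ≡ 1677^2 = 2812329 ≡ 1451 (mod 2419)
6^2048 ≡ 1451^2 = 2105401 ≡ 871 (mod 2419)
2418 = 2048 + 256 + 64 + 32 + 16 + 2 in binary powers of 2.
So 6^2418 ≡ 871 · 182 · 754 · 1554 · 1904 · 36 ≡ 1673 (mod 2419).
Since 1673 ≠ 1, base 6 is a Fermat witness: 2419 is composite.

1673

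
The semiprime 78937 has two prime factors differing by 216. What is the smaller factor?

Since p = q + 216, we have 78937 = q(q + 216), so q² + 216q − 78937 = 0.
Discriminant: 216² + 4·78937 = 46656 + 315748 = 362404; √362404 = 602.
q = (−216 + 602)/2 = 193, and p = q + 216 = 409.
Check: 193 · 409 = 78937.

193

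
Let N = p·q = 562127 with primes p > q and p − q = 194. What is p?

853

Since p = q + 194, we have 562127 = q(q + 194), so q² + 194q − 562127 = 0.
Discriminant: 194² + 4·562127 = 37636 + 2248508 = 2286144; √2286144 = 1512.
q = (−194 + 1512)/2 = 659, and p = q + 194 = 853.
Check: 659 · 853 = 562127.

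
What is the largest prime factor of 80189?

80189 = 17 · 4717
4717 = 53 · 89
89 is prime.
So 80189 = 17 · 53 · 89; the largest prime factor is 89.

89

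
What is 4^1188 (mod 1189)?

223

4^1 ≡ 4 (mod 1189)
4^2 ≡ 4^2 = 16 ≡ 16 (mod 1189)
4^4 ≡ 16^2 = 256 ≡ 256 (mod 1189)
4^8 ≡ 256^2 = 65536 ≡ 141 (mod 1189)
4^16 ≡ 141^2 = 19881 ≡ 857 (mod 1189)
4^32 ≡ 857^2 = 734449 ≡ 836 (mod 1189)
4^64 ≡ 836^2 = 698896 ≡ 953 (mod 1189)
4^128 ≡ 953^2 = 908209 ≡ 1002 (mod 1189)
4^256 ≡ 1002^2 = 1004004 ≡ 488 (mod 1189)
4^512 ≡ 488^2 = 238144 ≡ 344 (mod 1189)
4^1024 ≡ 344^2 = 118336 ≡ 625 (mod 1189)
1188 = 1024 + 128 + 32 + 4 in binary powers of 2.
So 4^1188 ≡ 625 · 1002 · 836 · 256 ≡ 223 (mod 1189).
Since 223 ≠ 1, base 4 is a Fermat witness: 1189 is composite.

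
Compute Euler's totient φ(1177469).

1136016

Factor: 1177469 = 43 · 139 · 197.
φ(1177469) = (43−1) · (139−1) · (197−1) = 42 · 138 · 196 = 1136016.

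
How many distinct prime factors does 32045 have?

4

32045 = 5 · 6409
6409 = 13 · 493
493 = 17 · 29
32045 = 5 · 13 · 17 · 29, which has 4 distinct prime factors.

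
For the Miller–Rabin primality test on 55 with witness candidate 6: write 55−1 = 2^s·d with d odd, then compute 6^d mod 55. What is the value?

41

55 − 1 = 54 = 2^1 · 27, so d = 27.
6^1 ≡ 6 (mod 55)
6^2 ≡ 6^2 = 36 ≡ 36 (mod 55)
6^4 ≡ 36^2 = 1296 ≡ 31 (mod 55)
6^8 ≡ 31^2 = 961 ≡ 26 (mod 55)
6^16 ≡ 26^2 = 676 ≡ 16 (mod 55)
27 = 16 + 8 + 2 + 1 in binary powers of 2.
So 6^27 ≡ 16 · 26 · 36 · 6 ≡ 41 (mod 55).
Squaring chain: 41; never reaches −1, so base 6 is a Miller–Rabin witness that 55 is composite.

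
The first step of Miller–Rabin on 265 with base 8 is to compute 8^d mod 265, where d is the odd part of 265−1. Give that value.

265 − 1 = 264 = 2^3 · 33, so d = 33.
8^1 ≡ 8 (mod 265)
8^2 ≡ 8^2 = 64 ≡ 64 (mod 265)
8^4 ≡ 64^2 = 4096 ≡ 121 (mod 265)
8^8 ≡ 121^2 = 14641 ≡ 66 (mod 265)
8^16 ≡ 66^2 = 4356 ≡ 116 (mod 265)
8^32 ≡ 116^2 = 13456 ≡ 206 (mod 265)
33 = 32 + 1 in binary powers of 2.
So 8^33 ≡ 206 · 8 ≡ 58 (mod 265).
Squaring chain: 58 → 184 → 201; never reaches −1, so base 8 is a Miller–Rabin witness that 265 is composite.

58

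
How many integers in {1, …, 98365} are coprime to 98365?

77520

Factor: 98365 = 5 · 103 · 191.
φ(98365) = (5−1) · (103−1) · (191−1) = 4 · 102 · 190 = 77520.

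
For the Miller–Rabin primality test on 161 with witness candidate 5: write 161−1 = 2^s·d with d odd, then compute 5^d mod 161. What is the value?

161 − 1 = 160 = 2^5 · 5, so d = 5.
5^1 ≡ 5 (mod 161)
5^2 ≡ 5^2 = 25 ≡ 25 (mod 161)
5^4 ≡ 25^2 = 625 ≡ 142 (mod 161)
5 = 4 + 1 in binary powers of 2.
So 5^5 ≡ 142 · 5 ≡ 66 (mod 161).
Squaring chain: 66 → 9 → 81 → 121 → 151; never reaches −1, so base 5 is a Miller–Rabin witness that 161 is composite.

66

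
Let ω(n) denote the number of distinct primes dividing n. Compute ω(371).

2

371 = 7 · 53
371 = 7 · 53, which has 2 distinct prime factors.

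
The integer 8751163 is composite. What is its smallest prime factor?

8751163 is odd.
Digit sum 31, not divisible by 3.
Ends in 3: not divisible by 5.
7: 8751163 = 7·1250166 + 1
11: 8751163 = 11·795560 + 3
13: 8751163 = 13·673166 + 5
17: 8751163 = 17·514774 + 5
19: 8751163 = 19·460587 + 10
23: 8751163 = 23·380485 + 8
29: 8751163 = 29·301764 + 7
31: 8751163 = 31·282295 + 18
37: 8751163 = 37·236517 + 34
41: 8751163 = 41·213443

41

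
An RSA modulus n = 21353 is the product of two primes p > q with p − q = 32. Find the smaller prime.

Since p = q + 32, we have 21353 = q(q + 32), so q² + 32q − 21353 = 0.
Discriminant: 32² + 4·21353 = 1024 + 85412 = 86436; √86436 = 294.
q = (−32 + 294)/2 = 131, and p = q + 32 = 163.
Check: 131 · 163 = 21353.

131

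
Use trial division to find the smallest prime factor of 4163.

4163 is odd.
Digit sum 14, not divisible by 3.
Ends in 3: not divisible by 5.
7: 4163 = 7·594 + 5
11: 4163 = 11·378 + 5
13: 4163 = 13·320 + 3
17: 4163 = 17·244 + 15
19: 4163 = 19·219 + 2
23: 4163 = 23·181

23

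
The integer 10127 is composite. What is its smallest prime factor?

10127 is odd.
Digit sum 11, not divisible by 3.
Ends in 7: not divisible by 5.
7: 10127 = 7·1446 + 5
11: 10127 = 11·920 + 7
13: 10127 = 13·779

13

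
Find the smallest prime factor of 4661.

4661 is odd.
Digit sum 17, not divisible by 3.
Ends in 1: not divisible by 5.
7: 4661 = 7·665 + 6
11: 4661 = 11·423 + 8
13: 4661 = 13·358 + 7
17: 4661 = 17·274 + 3
19: 4661 = 19·245 + 6
23: 4661 = 23·202 + 15
29: 4661 = 29·160 + 21
31: 4661 = 31·150 + 11
37: 4661 = 37·125 + 36
41: 4661 = 41·113 + 28
43: 4661 = 43·108 + 17
47: 4661 = 47·99 + 8
53: 4661 = 53·87 + 50
59: 4661 = 59·79

59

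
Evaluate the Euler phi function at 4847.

Factor: 4847 = 37 · 131.
φ(4847) = (37−1) · (131−1) = 36 · 130 = 4680.

4680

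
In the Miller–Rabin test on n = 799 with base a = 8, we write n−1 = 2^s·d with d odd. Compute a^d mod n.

49

799 − 1 = 798 = 2^1 · 399, so d = 399.
8^1 ≡ 8 (mod 799)
8^2 ≡ 8^2 = 64 ≡ 64 (mod 799)
8^4 ≡ 64^2 = 4096 ≡ 101 (mod 799)
8^8 ≡ 101^2 = 10201 ≡ 613 (mod 799)
8^16 ≡ 613^2 = 375769 ≡ 239 (mod 799)
8^32 ≡ 239^2 = 57121 ≡ 392 (mod 799)
8^64 ≡ 392^2 = 153664 ≡ 256 (mod 799)
8^128 ≡ 256^2 = 65536 ≡ 18 (mod 799)
8^256 ≡ 18^2 = 324 ≡ 324 (mod 799)
399 = 256 + 128 + 8 + 4 + 2 + 1 in binary powers of 2.
So 8^399 ≡ 324 · 18 · 613 · 101 · 64 · 8 ≡ 49 (mod 799).
Squaring chain: 49; never reaches −1, so base 8 is a Miller–Rabin witness that 799 is composite.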